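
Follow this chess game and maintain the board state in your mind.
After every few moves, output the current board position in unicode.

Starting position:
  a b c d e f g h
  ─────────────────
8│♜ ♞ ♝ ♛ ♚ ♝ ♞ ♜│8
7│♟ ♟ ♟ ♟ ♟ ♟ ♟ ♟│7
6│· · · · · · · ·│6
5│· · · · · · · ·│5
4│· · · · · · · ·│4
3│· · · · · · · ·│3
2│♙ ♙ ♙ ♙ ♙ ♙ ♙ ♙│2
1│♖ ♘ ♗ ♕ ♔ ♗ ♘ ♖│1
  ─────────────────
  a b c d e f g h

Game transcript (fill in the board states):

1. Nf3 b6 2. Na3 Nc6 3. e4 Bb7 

  a b c d e f g h
  ─────────────────
8│♜ · · ♛ ♚ ♝ ♞ ♜│8
7│♟ ♝ ♟ ♟ ♟ ♟ ♟ ♟│7
6│· ♟ ♞ · · · · ·│6
5│· · · · · · · ·│5
4│· · · · ♙ · · ·│4
3│♘ · · · · ♘ · ·│3
2│♙ ♙ ♙ ♙ · ♙ ♙ ♙│2
1│♖ · ♗ ♕ ♔ ♗ · ♖│1
  ─────────────────
  a b c d e f g h

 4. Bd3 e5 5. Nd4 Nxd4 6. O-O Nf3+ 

  a b c d e f g h
  ─────────────────
8│♜ · · ♛ ♚ ♝ ♞ ♜│8
7│♟ ♝ ♟ ♟ · ♟ ♟ ♟│7
6│· ♟ · · · · · ·│6
5│· · · · ♟ · · ·│5
4│· · · · ♙ · · ·│4
3│♘ · · ♗ · ♞ · ·│3
2│♙ ♙ ♙ ♙ · ♙ ♙ ♙│2
1│♖ · ♗ ♕ · ♖ ♔ ·│1
  ─────────────────
  a b c d e f g h

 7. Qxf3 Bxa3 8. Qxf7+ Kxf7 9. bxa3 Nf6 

  a b c d e f g h
  ─────────────────
8│♜ · · ♛ · · · ♜│8
7│♟ ♝ ♟ ♟ · ♚ ♟ ♟│7
6│· ♟ · · · ♞ · ·│6
5│· · · · ♟ · · ·│5
4│· · · · ♙ · · ·│4
3│♙ · · ♗ · · · ·│3
2│♙ · ♙ ♙ · ♙ ♙ ♙│2
1│♖ · ♗ · · ♖ ♔ ·│1
  ─────────────────
  a b c d e f g h

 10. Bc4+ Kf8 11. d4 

  a b c d e f g h
  ─────────────────
8│♜ · · ♛ · ♚ · ♜│8
7│♟ ♝ ♟ ♟ · · ♟ ♟│7
6│· ♟ · · · ♞ · ·│6
5│· · · · ♟ · · ·│5
4│· · ♗ ♙ ♙ · · ·│4
3│♙ · · · · · · ·│3
2│♙ · ♙ · · ♙ ♙ ♙│2
1│♖ · ♗ · · ♖ ♔ ·│1
  ─────────────────
  a b c d e f g h


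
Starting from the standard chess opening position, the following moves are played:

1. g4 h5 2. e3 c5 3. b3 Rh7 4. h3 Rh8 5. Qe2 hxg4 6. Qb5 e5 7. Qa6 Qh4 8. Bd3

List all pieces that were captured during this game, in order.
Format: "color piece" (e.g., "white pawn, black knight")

Tracking captures:
  hxg4: captured white pawn

white pawn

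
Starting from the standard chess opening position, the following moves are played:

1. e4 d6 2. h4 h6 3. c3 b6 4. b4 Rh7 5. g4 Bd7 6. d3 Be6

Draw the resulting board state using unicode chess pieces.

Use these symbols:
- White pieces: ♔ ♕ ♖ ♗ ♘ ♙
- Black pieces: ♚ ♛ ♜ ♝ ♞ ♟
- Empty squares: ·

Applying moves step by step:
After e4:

♜ ♞ ♝ ♛ ♚ ♝ ♞ ♜
♟ ♟ ♟ ♟ ♟ ♟ ♟ ♟
· · · · · · · ·
· · · · · · · ·
· · · · ♙ · · ·
· · · · · · · ·
♙ ♙ ♙ ♙ · ♙ ♙ ♙
♖ ♘ ♗ ♕ ♔ ♗ ♘ ♖


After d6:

♜ ♞ ♝ ♛ ♚ ♝ ♞ ♜
♟ ♟ ♟ · ♟ ♟ ♟ ♟
· · · ♟ · · · ·
· · · · · · · ·
· · · · ♙ · · ·
· · · · · · · ·
♙ ♙ ♙ ♙ · ♙ ♙ ♙
♖ ♘ ♗ ♕ ♔ ♗ ♘ ♖


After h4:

♜ ♞ ♝ ♛ ♚ ♝ ♞ ♜
♟ ♟ ♟ · ♟ ♟ ♟ ♟
· · · ♟ · · · ·
· · · · · · · ·
· · · · ♙ · · ♙
· · · · · · · ·
♙ ♙ ♙ ♙ · ♙ ♙ ·
♖ ♘ ♗ ♕ ♔ ♗ ♘ ♖


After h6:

♜ ♞ ♝ ♛ ♚ ♝ ♞ ♜
♟ ♟ ♟ · ♟ ♟ ♟ ·
· · · ♟ · · · ♟
· · · · · · · ·
· · · · ♙ · · ♙
· · · · · · · ·
♙ ♙ ♙ ♙ · ♙ ♙ ·
♖ ♘ ♗ ♕ ♔ ♗ ♘ ♖


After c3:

♜ ♞ ♝ ♛ ♚ ♝ ♞ ♜
♟ ♟ ♟ · ♟ ♟ ♟ ·
· · · ♟ · · · ♟
· · · · · · · ·
· · · · ♙ · · ♙
· · ♙ · · · · ·
♙ ♙ · ♙ · ♙ ♙ ·
♖ ♘ ♗ ♕ ♔ ♗ ♘ ♖


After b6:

♜ ♞ ♝ ♛ ♚ ♝ ♞ ♜
♟ · ♟ · ♟ ♟ ♟ ·
· ♟ · ♟ · · · ♟
· · · · · · · ·
· · · · ♙ · · ♙
· · ♙ · · · · ·
♙ ♙ · ♙ · ♙ ♙ ·
♖ ♘ ♗ ♕ ♔ ♗ ♘ ♖


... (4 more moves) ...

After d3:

♜ ♞ · ♛ ♚ ♝ ♞ ·
♟ · ♟ ♝ ♟ ♟ ♟ ♜
· ♟ · ♟ · · · ♟
· · · · · · · ·
· ♙ · · ♙ · ♙ ♙
· · ♙ ♙ · · · ·
♙ · · · · ♙ · ·
♖ ♘ ♗ ♕ ♔ ♗ ♘ ♖


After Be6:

♜ ♞ · ♛ ♚ ♝ ♞ ·
♟ · ♟ · ♟ ♟ ♟ ♜
· ♟ · ♟ ♝ · · ♟
· · · · · · · ·
· ♙ · · ♙ · ♙ ♙
· · ♙ ♙ · · · ·
♙ · · · · ♙ · ·
♖ ♘ ♗ ♕ ♔ ♗ ♘ ♖



  a b c d e f g h
  ─────────────────
8│♜ ♞ · ♛ ♚ ♝ ♞ ·│8
7│♟ · ♟ · ♟ ♟ ♟ ♜│7
6│· ♟ · ♟ ♝ · · ♟│6
5│· · · · · · · ·│5
4│· ♙ · · ♙ · ♙ ♙│4
3│· · ♙ ♙ · · · ·│3
2│♙ · · · · ♙ · ·│2
1│♖ ♘ ♗ ♕ ♔ ♗ ♘ ♖│1
  ─────────────────
  a b c d e f g h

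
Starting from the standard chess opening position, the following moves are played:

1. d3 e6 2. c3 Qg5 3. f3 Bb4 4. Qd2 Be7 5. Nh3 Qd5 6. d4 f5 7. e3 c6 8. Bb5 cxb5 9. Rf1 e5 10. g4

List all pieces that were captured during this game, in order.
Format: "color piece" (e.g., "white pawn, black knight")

Tracking captures:
  cxb5: captured white bishop

white bishop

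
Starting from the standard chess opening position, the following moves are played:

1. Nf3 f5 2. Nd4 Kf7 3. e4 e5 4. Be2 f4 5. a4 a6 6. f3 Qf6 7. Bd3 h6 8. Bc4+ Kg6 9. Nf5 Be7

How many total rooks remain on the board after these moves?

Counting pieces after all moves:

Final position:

  a b c d e f g h
  ─────────────────
8│♜ ♞ ♝ · · · ♞ ♜│8
7│· ♟ ♟ ♟ ♝ · ♟ ·│7
6│♟ · · · · ♛ ♚ ♟│6
5│· · · · ♟ ♘ · ·│5
4│♙ · ♗ · ♙ ♟ · ·│4
3│· · · · · ♙ · ·│3
2│· ♙ ♙ ♙ · · ♙ ♙│2
1│♖ ♘ ♗ ♕ ♔ · · ♖│1
  ─────────────────
  a b c d e f g h


4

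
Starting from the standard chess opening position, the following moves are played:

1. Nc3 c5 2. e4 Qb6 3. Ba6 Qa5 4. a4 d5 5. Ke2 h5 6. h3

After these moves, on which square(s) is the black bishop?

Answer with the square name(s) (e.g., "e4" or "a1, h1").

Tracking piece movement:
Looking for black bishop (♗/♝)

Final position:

  a b c d e f g h
  ─────────────────
8│♜ ♞ ♝ · ♚ ♝ ♞ ♜│8
7│♟ ♟ · · ♟ ♟ ♟ ·│7
6│♗ · · · · · · ·│6
5│♛ · ♟ ♟ · · · ♟│5
4│♙ · · · ♙ · · ·│4
3│· · ♘ · · · · ♙│3
2│· ♙ ♙ ♙ ♔ ♙ ♙ ·│2
1│♖ · ♗ ♕ · · ♘ ♖│1
  ─────────────────
  a b c d e f g h


c8, f8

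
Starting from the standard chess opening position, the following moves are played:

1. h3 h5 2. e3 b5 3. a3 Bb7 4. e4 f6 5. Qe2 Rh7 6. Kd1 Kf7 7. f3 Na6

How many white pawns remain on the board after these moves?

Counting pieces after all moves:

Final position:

  a b c d e f g h
  ─────────────────
8│♜ · · ♛ · ♝ ♞ ·│8
7│♟ ♝ ♟ ♟ ♟ ♚ ♟ ♜│7
6│♞ · · · · ♟ · ·│6
5│· ♟ · · · · · ♟│5
4│· · · · ♙ · · ·│4
3│♙ · · · · ♙ · ♙│3
2│· ♙ ♙ ♙ ♕ · ♙ ·│2
1│♖ ♘ ♗ ♔ · ♗ ♘ ♖│1
  ─────────────────
  a b c d e f g h


8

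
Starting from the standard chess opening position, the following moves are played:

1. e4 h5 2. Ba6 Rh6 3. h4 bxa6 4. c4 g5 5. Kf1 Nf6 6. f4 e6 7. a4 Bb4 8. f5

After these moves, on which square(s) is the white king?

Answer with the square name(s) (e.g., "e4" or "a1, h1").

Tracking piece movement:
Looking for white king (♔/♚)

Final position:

  a b c d e f g h
  ─────────────────
8│♜ ♞ ♝ ♛ ♚ · · ·│8
7│♟ · ♟ ♟ · ♟ · ·│7
6│♟ · · · ♟ ♞ · ♜│6
5│· · · · · ♙ ♟ ♟│5
4│♙ ♝ ♙ · ♙ · · ♙│4
3│· · · · · · · ·│3
2│· ♙ · ♙ · · ♙ ·│2
1│♖ ♘ ♗ ♕ · ♔ ♘ ♖│1
  ─────────────────
  a b c d e f g h


f1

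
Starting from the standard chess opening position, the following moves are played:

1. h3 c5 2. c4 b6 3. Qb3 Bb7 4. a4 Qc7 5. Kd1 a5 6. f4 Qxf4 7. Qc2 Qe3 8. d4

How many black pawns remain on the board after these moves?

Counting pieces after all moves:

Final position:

  a b c d e f g h
  ─────────────────
8│♜ ♞ · · ♚ ♝ ♞ ♜│8
7│· ♝ · ♟ ♟ ♟ ♟ ♟│7
6│· ♟ · · · · · ·│6
5│♟ · ♟ · · · · ·│5
4│♙ · ♙ ♙ · · · ·│4
3│· · · · ♛ · · ♙│3
2│· ♙ ♕ · ♙ · ♙ ·│2
1│♖ ♘ ♗ ♔ · ♗ ♘ ♖│1
  ─────────────────
  a b c d e f g h


8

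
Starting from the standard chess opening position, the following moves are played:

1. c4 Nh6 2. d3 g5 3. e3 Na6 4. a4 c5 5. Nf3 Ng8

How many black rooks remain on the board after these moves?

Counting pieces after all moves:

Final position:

  a b c d e f g h
  ─────────────────
8│♜ · ♝ ♛ ♚ ♝ ♞ ♜│8
7│♟ ♟ · ♟ ♟ ♟ · ♟│7
6│♞ · · · · · · ·│6
5│· · ♟ · · · ♟ ·│5
4│♙ · ♙ · · · · ·│4
3│· · · ♙ ♙ ♘ · ·│3
2│· ♙ · · · ♙ ♙ ♙│2
1│♖ ♘ ♗ ♕ ♔ ♗ · ♖│1
  ─────────────────
  a b c d e f g h


2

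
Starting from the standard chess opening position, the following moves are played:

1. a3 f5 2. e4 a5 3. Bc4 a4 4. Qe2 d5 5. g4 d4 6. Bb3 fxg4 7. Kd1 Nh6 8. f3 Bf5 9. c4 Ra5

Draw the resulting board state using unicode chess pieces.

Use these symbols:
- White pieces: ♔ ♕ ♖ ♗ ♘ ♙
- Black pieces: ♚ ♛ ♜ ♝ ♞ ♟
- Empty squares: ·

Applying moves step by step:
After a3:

♜ ♞ ♝ ♛ ♚ ♝ ♞ ♜
♟ ♟ ♟ ♟ ♟ ♟ ♟ ♟
· · · · · · · ·
· · · · · · · ·
· · · · · · · ·
♙ · · · · · · ·
· ♙ ♙ ♙ ♙ ♙ ♙ ♙
♖ ♘ ♗ ♕ ♔ ♗ ♘ ♖


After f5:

♜ ♞ ♝ ♛ ♚ ♝ ♞ ♜
♟ ♟ ♟ ♟ ♟ · ♟ ♟
· · · · · · · ·
· · · · · ♟ · ·
· · · · · · · ·
♙ · · · · · · ·
· ♙ ♙ ♙ ♙ ♙ ♙ ♙
♖ ♘ ♗ ♕ ♔ ♗ ♘ ♖


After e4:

♜ ♞ ♝ ♛ ♚ ♝ ♞ ♜
♟ ♟ ♟ ♟ ♟ · ♟ ♟
· · · · · · · ·
· · · · · ♟ · ·
· · · · ♙ · · ·
♙ · · · · · · ·
· ♙ ♙ ♙ · ♙ ♙ ♙
♖ ♘ ♗ ♕ ♔ ♗ ♘ ♖


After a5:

♜ ♞ ♝ ♛ ♚ ♝ ♞ ♜
· ♟ ♟ ♟ ♟ · ♟ ♟
· · · · · · · ·
♟ · · · · ♟ · ·
· · · · ♙ · · ·
♙ · · · · · · ·
· ♙ ♙ ♙ · ♙ ♙ ♙
♖ ♘ ♗ ♕ ♔ ♗ ♘ ♖


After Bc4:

♜ ♞ ♝ ♛ ♚ ♝ ♞ ♜
· ♟ ♟ ♟ ♟ · ♟ ♟
· · · · · · · ·
♟ · · · · ♟ · ·
· · ♗ · ♙ · · ·
♙ · · · · · · ·
· ♙ ♙ ♙ · ♙ ♙ ♙
♖ ♘ ♗ ♕ ♔ · ♘ ♖


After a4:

♜ ♞ ♝ ♛ ♚ ♝ ♞ ♜
· ♟ ♟ ♟ ♟ · ♟ ♟
· · · · · · · ·
· · · · · ♟ · ·
♟ · ♗ · ♙ · · ·
♙ · · · · · · ·
· ♙ ♙ ♙ · ♙ ♙ ♙
♖ ♘ ♗ ♕ ♔ · ♘ ♖


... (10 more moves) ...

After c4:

♜ ♞ · ♛ ♚ ♝ · ♜
· ♟ ♟ · ♟ · ♟ ♟
· · · · · · · ♞
· · · · · ♝ · ·
♟ · ♙ ♟ ♙ · ♟ ·
♙ ♗ · · · ♙ · ·
· ♙ · ♙ ♕ · · ♙
♖ ♘ ♗ ♔ · · ♘ ♖


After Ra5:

· ♞ · ♛ ♚ ♝ · ♜
· ♟ ♟ · ♟ · ♟ ♟
· · · · · · · ♞
♜ · · · · ♝ · ·
♟ · ♙ ♟ ♙ · ♟ ·
♙ ♗ · · · ♙ · ·
· ♙ · ♙ ♕ · · ♙
♖ ♘ ♗ ♔ · · ♘ ♖



  a b c d e f g h
  ─────────────────
8│· ♞ · ♛ ♚ ♝ · ♜│8
7│· ♟ ♟ · ♟ · ♟ ♟│7
6│· · · · · · · ♞│6
5│♜ · · · · ♝ · ·│5
4│♟ · ♙ ♟ ♙ · ♟ ·│4
3│♙ ♗ · · · ♙ · ·│3
2│· ♙ · ♙ ♕ · · ♙│2
1│♖ ♘ ♗ ♔ · · ♘ ♖│1
  ─────────────────
  a b c d e f g h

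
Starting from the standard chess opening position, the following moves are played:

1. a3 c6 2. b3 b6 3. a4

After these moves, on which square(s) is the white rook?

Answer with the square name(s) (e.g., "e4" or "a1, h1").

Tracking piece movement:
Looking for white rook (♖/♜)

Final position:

  a b c d e f g h
  ─────────────────
8│♜ ♞ ♝ ♛ ♚ ♝ ♞ ♜│8
7│♟ · · ♟ ♟ ♟ ♟ ♟│7
6│· ♟ ♟ · · · · ·│6
5│· · · · · · · ·│5
4│♙ · · · · · · ·│4
3│· ♙ · · · · · ·│3
2│· · ♙ ♙ ♙ ♙ ♙ ♙│2
1│♖ ♘ ♗ ♕ ♔ ♗ ♘ ♖│1
  ─────────────────
  a b c d e f g h


a1, h1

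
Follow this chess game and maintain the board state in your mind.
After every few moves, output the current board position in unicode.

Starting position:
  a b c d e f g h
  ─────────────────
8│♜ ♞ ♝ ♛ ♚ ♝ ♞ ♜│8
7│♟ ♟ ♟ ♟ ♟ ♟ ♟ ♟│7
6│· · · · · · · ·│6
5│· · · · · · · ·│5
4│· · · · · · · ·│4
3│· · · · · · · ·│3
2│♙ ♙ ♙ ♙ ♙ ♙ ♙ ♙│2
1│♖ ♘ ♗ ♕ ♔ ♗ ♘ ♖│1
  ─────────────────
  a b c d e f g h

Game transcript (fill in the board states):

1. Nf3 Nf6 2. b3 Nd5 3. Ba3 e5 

  a b c d e f g h
  ─────────────────
8│♜ ♞ ♝ ♛ ♚ ♝ · ♜│8
7│♟ ♟ ♟ ♟ · ♟ ♟ ♟│7
6│· · · · · · · ·│6
5│· · · ♞ ♟ · · ·│5
4│· · · · · · · ·│4
3│♗ ♙ · · · ♘ · ·│3
2│♙ · ♙ ♙ ♙ ♙ ♙ ♙│2
1│♖ ♘ · ♕ ♔ ♗ · ♖│1
  ─────────────────
  a b c d e f g h

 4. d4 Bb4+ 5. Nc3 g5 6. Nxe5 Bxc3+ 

  a b c d e f g h
  ─────────────────
8│♜ ♞ ♝ ♛ ♚ · · ♜│8
7│♟ ♟ ♟ ♟ · ♟ · ♟│7
6│· · · · · · · ·│6
5│· · · ♞ ♘ · ♟ ·│5
4│· · · ♙ · · · ·│4
3│♗ ♙ ♝ · · · · ·│3
2│♙ · ♙ · ♙ ♙ ♙ ♙│2
1│♖ · · ♕ ♔ ♗ · ♖│1
  ─────────────────
  a b c d e f g h

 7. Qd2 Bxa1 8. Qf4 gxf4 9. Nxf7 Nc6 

  a b c d e f g h
  ─────────────────
8│♜ · ♝ ♛ ♚ · · ♜│8
7│♟ ♟ ♟ ♟ · ♘ · ♟│7
6│· · ♞ · · · · ·│6
5│· · · ♞ · · · ·│5
4│· · · ♙ · ♟ · ·│4
3│♗ ♙ · · · · · ·│3
2│♙ · ♙ · ♙ ♙ ♙ ♙│2
1│♝ · · · ♔ ♗ · ♖│1
  ─────────────────
  a b c d e f g h

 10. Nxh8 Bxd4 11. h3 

  a b c d e f g h
  ─────────────────
8│♜ · ♝ ♛ ♚ · · ♘│8
7│♟ ♟ ♟ ♟ · · · ♟│7
6│· · ♞ · · · · ·│6
5│· · · ♞ · · · ·│5
4│· · · ♝ · ♟ · ·│4
3│♗ ♙ · · · · · ♙│3
2│♙ · ♙ · ♙ ♙ ♙ ·│2
1│· · · · ♔ ♗ · ♖│1
  ─────────────────
  a b c d e f g h


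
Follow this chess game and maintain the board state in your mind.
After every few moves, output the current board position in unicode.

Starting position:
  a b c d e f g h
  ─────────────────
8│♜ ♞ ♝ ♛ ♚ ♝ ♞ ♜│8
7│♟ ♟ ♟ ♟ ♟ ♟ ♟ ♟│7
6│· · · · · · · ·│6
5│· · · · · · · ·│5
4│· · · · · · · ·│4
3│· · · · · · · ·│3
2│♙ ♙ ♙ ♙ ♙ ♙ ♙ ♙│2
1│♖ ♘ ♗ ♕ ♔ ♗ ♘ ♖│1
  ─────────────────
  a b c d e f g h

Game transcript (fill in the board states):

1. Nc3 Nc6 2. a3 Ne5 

  a b c d e f g h
  ─────────────────
8│♜ · ♝ ♛ ♚ ♝ ♞ ♜│8
7│♟ ♟ ♟ ♟ ♟ ♟ ♟ ♟│7
6│· · · · · · · ·│6
5│· · · · ♞ · · ·│5
4│· · · · · · · ·│4
3│♙ · ♘ · · · · ·│3
2│· ♙ ♙ ♙ ♙ ♙ ♙ ♙│2
1│♖ · ♗ ♕ ♔ ♗ ♘ ♖│1
  ─────────────────
  a b c d e f g h

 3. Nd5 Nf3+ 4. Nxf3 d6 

  a b c d e f g h
  ─────────────────
8│♜ · ♝ ♛ ♚ ♝ ♞ ♜│8
7│♟ ♟ ♟ · ♟ ♟ ♟ ♟│7
6│· · · ♟ · · · ·│6
5│· · · ♘ · · · ·│5
4│· · · · · · · ·│4
3│♙ · · · · ♘ · ·│3
2│· ♙ ♙ ♙ ♙ ♙ ♙ ♙│2
1│♖ · ♗ ♕ ♔ ♗ · ♖│1
  ─────────────────
  a b c d e f g h

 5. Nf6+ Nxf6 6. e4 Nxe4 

  a b c d e f g h
  ─────────────────
8│♜ · ♝ ♛ ♚ ♝ · ♜│8
7│♟ ♟ ♟ · ♟ ♟ ♟ ♟│7
6│· · · ♟ · · · ·│6
5│· · · · · · · ·│5
4│· · · · ♞ · · ·│4
3│♙ · · · · ♘ · ·│3
2│· ♙ ♙ ♙ · ♙ ♙ ♙│2
1│♖ · ♗ ♕ ♔ ♗ · ♖│1
  ─────────────────
  a b c d e f g h

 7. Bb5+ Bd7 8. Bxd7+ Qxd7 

  a b c d e f g h
  ─────────────────
8│♜ · · · ♚ ♝ · ♜│8
7│♟ ♟ ♟ ♛ ♟ ♟ ♟ ♟│7
6│· · · ♟ · · · ·│6
5│· · · · · · · ·│5
4│· · · · ♞ · · ·│4
3│♙ · · · · ♘ · ·│3
2│· ♙ ♙ ♙ · ♙ ♙ ♙│2
1│♖ · ♗ ♕ ♔ · · ♖│1
  ─────────────────
  a b c d e f g h

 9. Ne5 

  a b c d e f g h
  ─────────────────
8│♜ · · · ♚ ♝ · ♜│8
7│♟ ♟ ♟ ♛ ♟ ♟ ♟ ♟│7
6│· · · ♟ · · · ·│6
5│· · · · ♘ · · ·│5
4│· · · · ♞ · · ·│4
3│♙ · · · · · · ·│3
2│· ♙ ♙ ♙ · ♙ ♙ ♙│2
1│♖ · ♗ ♕ ♔ · · ♖│1
  ─────────────────
  a b c d e f g h


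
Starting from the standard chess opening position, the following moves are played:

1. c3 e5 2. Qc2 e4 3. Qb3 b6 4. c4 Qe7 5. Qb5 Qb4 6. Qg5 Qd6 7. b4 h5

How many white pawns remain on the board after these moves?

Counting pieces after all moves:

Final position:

  a b c d e f g h
  ─────────────────
8│♜ ♞ ♝ · ♚ ♝ ♞ ♜│8
7│♟ · ♟ ♟ · ♟ ♟ ·│7
6│· ♟ · ♛ · · · ·│6
5│· · · · · · ♕ ♟│5
4│· ♙ ♙ · ♟ · · ·│4
3│· · · · · · · ·│3
2│♙ · · ♙ ♙ ♙ ♙ ♙│2
1│♖ ♘ ♗ · ♔ ♗ ♘ ♖│1
  ─────────────────
  a b c d e f g h


8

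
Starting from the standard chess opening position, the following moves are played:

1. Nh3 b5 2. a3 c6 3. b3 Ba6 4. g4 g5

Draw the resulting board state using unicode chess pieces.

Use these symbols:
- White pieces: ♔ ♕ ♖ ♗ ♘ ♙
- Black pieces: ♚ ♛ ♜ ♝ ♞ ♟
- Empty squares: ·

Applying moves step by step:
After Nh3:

♜ ♞ ♝ ♛ ♚ ♝ ♞ ♜
♟ ♟ ♟ ♟ ♟ ♟ ♟ ♟
· · · · · · · ·
· · · · · · · ·
· · · · · · · ·
· · · · · · · ♘
♙ ♙ ♙ ♙ ♙ ♙ ♙ ♙
♖ ♘ ♗ ♕ ♔ ♗ · ♖


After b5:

♜ ♞ ♝ ♛ ♚ ♝ ♞ ♜
♟ · ♟ ♟ ♟ ♟ ♟ ♟
· · · · · · · ·
· ♟ · · · · · ·
· · · · · · · ·
· · · · · · · ♘
♙ ♙ ♙ ♙ ♙ ♙ ♙ ♙
♖ ♘ ♗ ♕ ♔ ♗ · ♖


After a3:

♜ ♞ ♝ ♛ ♚ ♝ ♞ ♜
♟ · ♟ ♟ ♟ ♟ ♟ ♟
· · · · · · · ·
· ♟ · · · · · ·
· · · · · · · ·
♙ · · · · · · ♘
· ♙ ♙ ♙ ♙ ♙ ♙ ♙
♖ ♘ ♗ ♕ ♔ ♗ · ♖


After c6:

♜ ♞ ♝ ♛ ♚ ♝ ♞ ♜
♟ · · ♟ ♟ ♟ ♟ ♟
· · ♟ · · · · ·
· ♟ · · · · · ·
· · · · · · · ·
♙ · · · · · · ♘
· ♙ ♙ ♙ ♙ ♙ ♙ ♙
♖ ♘ ♗ ♕ ♔ ♗ · ♖


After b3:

♜ ♞ ♝ ♛ ♚ ♝ ♞ ♜
♟ · · ♟ ♟ ♟ ♟ ♟
· · ♟ · · · · ·
· ♟ · · · · · ·
· · · · · · · ·
♙ ♙ · · · · · ♘
· · ♙ ♙ ♙ ♙ ♙ ♙
♖ ♘ ♗ ♕ ♔ ♗ · ♖


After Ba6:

♜ ♞ · ♛ ♚ ♝ ♞ ♜
♟ · · ♟ ♟ ♟ ♟ ♟
♝ · ♟ · · · · ·
· ♟ · · · · · ·
· · · · · · · ·
♙ ♙ · · · · · ♘
· · ♙ ♙ ♙ ♙ ♙ ♙
♖ ♘ ♗ ♕ ♔ ♗ · ♖


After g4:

♜ ♞ · ♛ ♚ ♝ ♞ ♜
♟ · · ♟ ♟ ♟ ♟ ♟
♝ · ♟ · · · · ·
· ♟ · · · · · ·
· · · · · · ♙ ·
♙ ♙ · · · · · ♘
· · ♙ ♙ ♙ ♙ · ♙
♖ ♘ ♗ ♕ ♔ ♗ · ♖


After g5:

♜ ♞ · ♛ ♚ ♝ ♞ ♜
♟ · · ♟ ♟ ♟ · ♟
♝ · ♟ · · · · ·
· ♟ · · · · ♟ ·
· · · · · · ♙ ·
♙ ♙ · · · · · ♘
· · ♙ ♙ ♙ ♙ · ♙
♖ ♘ ♗ ♕ ♔ ♗ · ♖



  a b c d e f g h
  ─────────────────
8│♜ ♞ · ♛ ♚ ♝ ♞ ♜│8
7│♟ · · ♟ ♟ ♟ · ♟│7
6│♝ · ♟ · · · · ·│6
5│· ♟ · · · · ♟ ·│5
4│· · · · · · ♙ ·│4
3│♙ ♙ · · · · · ♘│3
2│· · ♙ ♙ ♙ ♙ · ♙│2
1│♖ ♘ ♗ ♕ ♔ ♗ · ♖│1
  ─────────────────
  a b c d e f g h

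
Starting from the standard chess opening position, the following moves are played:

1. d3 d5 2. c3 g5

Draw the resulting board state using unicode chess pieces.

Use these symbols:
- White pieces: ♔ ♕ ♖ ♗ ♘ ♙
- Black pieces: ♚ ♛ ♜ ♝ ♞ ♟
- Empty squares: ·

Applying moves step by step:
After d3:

♜ ♞ ♝ ♛ ♚ ♝ ♞ ♜
♟ ♟ ♟ ♟ ♟ ♟ ♟ ♟
· · · · · · · ·
· · · · · · · ·
· · · · · · · ·
· · · ♙ · · · ·
♙ ♙ ♙ · ♙ ♙ ♙ ♙
♖ ♘ ♗ ♕ ♔ ♗ ♘ ♖


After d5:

♜ ♞ ♝ ♛ ♚ ♝ ♞ ♜
♟ ♟ ♟ · ♟ ♟ ♟ ♟
· · · · · · · ·
· · · ♟ · · · ·
· · · · · · · ·
· · · ♙ · · · ·
♙ ♙ ♙ · ♙ ♙ ♙ ♙
♖ ♘ ♗ ♕ ♔ ♗ ♘ ♖


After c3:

♜ ♞ ♝ ♛ ♚ ♝ ♞ ♜
♟ ♟ ♟ · ♟ ♟ ♟ ♟
· · · · · · · ·
· · · ♟ · · · ·
· · · · · · · ·
· · ♙ ♙ · · · ·
♙ ♙ · · ♙ ♙ ♙ ♙
♖ ♘ ♗ ♕ ♔ ♗ ♘ ♖


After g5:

♜ ♞ ♝ ♛ ♚ ♝ ♞ ♜
♟ ♟ ♟ · ♟ ♟ · ♟
· · · · · · · ·
· · · ♟ · · ♟ ·
· · · · · · · ·
· · ♙ ♙ · · · ·
♙ ♙ · · ♙ ♙ ♙ ♙
♖ ♘ ♗ ♕ ♔ ♗ ♘ ♖



  a b c d e f g h
  ─────────────────
8│♜ ♞ ♝ ♛ ♚ ♝ ♞ ♜│8
7│♟ ♟ ♟ · ♟ ♟ · ♟│7
6│· · · · · · · ·│6
5│· · · ♟ · · ♟ ·│5
4│· · · · · · · ·│4
3│· · ♙ ♙ · · · ·│3
2│♙ ♙ · · ♙ ♙ ♙ ♙│2
1│♖ ♘ ♗ ♕ ♔ ♗ ♘ ♖│1
  ─────────────────
  a b c d e f g h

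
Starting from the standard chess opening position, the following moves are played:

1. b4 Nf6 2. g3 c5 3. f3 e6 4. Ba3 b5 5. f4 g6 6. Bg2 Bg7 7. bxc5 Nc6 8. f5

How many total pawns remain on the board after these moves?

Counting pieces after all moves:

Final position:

  a b c d e f g h
  ─────────────────
8│♜ · ♝ ♛ ♚ · · ♜│8
7│♟ · · ♟ · ♟ ♝ ♟│7
6│· · ♞ · ♟ ♞ ♟ ·│6
5│· ♟ ♙ · · ♙ · ·│5
4│· · · · · · · ·│4
3│♗ · · · · · ♙ ·│3
2│♙ · ♙ ♙ ♙ · ♗ ♙│2
1│♖ ♘ · ♕ ♔ · ♘ ♖│1
  ─────────────────
  a b c d e f g h


15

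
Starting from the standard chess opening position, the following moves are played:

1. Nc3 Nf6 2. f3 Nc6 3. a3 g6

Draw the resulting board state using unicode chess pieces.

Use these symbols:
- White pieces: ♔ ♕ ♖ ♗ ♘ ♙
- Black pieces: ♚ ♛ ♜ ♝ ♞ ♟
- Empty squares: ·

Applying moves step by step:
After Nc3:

♜ ♞ ♝ ♛ ♚ ♝ ♞ ♜
♟ ♟ ♟ ♟ ♟ ♟ ♟ ♟
· · · · · · · ·
· · · · · · · ·
· · · · · · · ·
· · ♘ · · · · ·
♙ ♙ ♙ ♙ ♙ ♙ ♙ ♙
♖ · ♗ ♕ ♔ ♗ ♘ ♖


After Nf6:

♜ ♞ ♝ ♛ ♚ ♝ · ♜
♟ ♟ ♟ ♟ ♟ ♟ ♟ ♟
· · · · · ♞ · ·
· · · · · · · ·
· · · · · · · ·
· · ♘ · · · · ·
♙ ♙ ♙ ♙ ♙ ♙ ♙ ♙
♖ · ♗ ♕ ♔ ♗ ♘ ♖


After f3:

♜ ♞ ♝ ♛ ♚ ♝ · ♜
♟ ♟ ♟ ♟ ♟ ♟ ♟ ♟
· · · · · ♞ · ·
· · · · · · · ·
· · · · · · · ·
· · ♘ · · ♙ · ·
♙ ♙ ♙ ♙ ♙ · ♙ ♙
♖ · ♗ ♕ ♔ ♗ ♘ ♖


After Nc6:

♜ · ♝ ♛ ♚ ♝ · ♜
♟ ♟ ♟ ♟ ♟ ♟ ♟ ♟
· · ♞ · · ♞ · ·
· · · · · · · ·
· · · · · · · ·
· · ♘ · · ♙ · ·
♙ ♙ ♙ ♙ ♙ · ♙ ♙
♖ · ♗ ♕ ♔ ♗ ♘ ♖


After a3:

♜ · ♝ ♛ ♚ ♝ · ♜
♟ ♟ ♟ ♟ ♟ ♟ ♟ ♟
· · ♞ · · ♞ · ·
· · · · · · · ·
· · · · · · · ·
♙ · ♘ · · ♙ · ·
· ♙ ♙ ♙ ♙ · ♙ ♙
♖ · ♗ ♕ ♔ ♗ ♘ ♖


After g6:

♜ · ♝ ♛ ♚ ♝ · ♜
♟ ♟ ♟ ♟ ♟ ♟ · ♟
· · ♞ · · ♞ ♟ ·
· · · · · · · ·
· · · · · · · ·
♙ · ♘ · · ♙ · ·
· ♙ ♙ ♙ ♙ · ♙ ♙
♖ · ♗ ♕ ♔ ♗ ♘ ♖



  a b c d e f g h
  ─────────────────
8│♜ · ♝ ♛ ♚ ♝ · ♜│8
7│♟ ♟ ♟ ♟ ♟ ♟ · ♟│7
6│· · ♞ · · ♞ ♟ ·│6
5│· · · · · · · ·│5
4│· · · · · · · ·│4
3│♙ · ♘ · · ♙ · ·│3
2│· ♙ ♙ ♙ ♙ · ♙ ♙│2
1│♖ · ♗ ♕ ♔ ♗ ♘ ♖│1
  ─────────────────
  a b c d e f g h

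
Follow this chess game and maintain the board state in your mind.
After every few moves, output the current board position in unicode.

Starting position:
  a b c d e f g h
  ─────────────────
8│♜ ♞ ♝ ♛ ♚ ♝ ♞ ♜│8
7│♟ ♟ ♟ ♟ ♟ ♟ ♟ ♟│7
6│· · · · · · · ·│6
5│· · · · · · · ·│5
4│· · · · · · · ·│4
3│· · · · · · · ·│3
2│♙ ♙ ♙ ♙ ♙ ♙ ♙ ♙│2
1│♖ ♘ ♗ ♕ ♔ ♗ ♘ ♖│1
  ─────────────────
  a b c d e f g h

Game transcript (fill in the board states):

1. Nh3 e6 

  a b c d e f g h
  ─────────────────
8│♜ ♞ ♝ ♛ ♚ ♝ ♞ ♜│8
7│♟ ♟ ♟ ♟ · ♟ ♟ ♟│7
6│· · · · ♟ · · ·│6
5│· · · · · · · ·│5
4│· · · · · · · ·│4
3│· · · · · · · ♘│3
2│♙ ♙ ♙ ♙ ♙ ♙ ♙ ♙│2
1│♖ ♘ ♗ ♕ ♔ ♗ · ♖│1
  ─────────────────
  a b c d e f g h

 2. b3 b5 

  a b c d e f g h
  ─────────────────
8│♜ ♞ ♝ ♛ ♚ ♝ ♞ ♜│8
7│♟ · ♟ ♟ · ♟ ♟ ♟│7
6│· · · · ♟ · · ·│6
5│· ♟ · · · · · ·│5
4│· · · · · · · ·│4
3│· ♙ · · · · · ♘│3
2│♙ · ♙ ♙ ♙ ♙ ♙ ♙│2
1│♖ ♘ ♗ ♕ ♔ ♗ · ♖│1
  ─────────────────
  a b c d e f g h

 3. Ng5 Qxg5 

  a b c d e f g h
  ─────────────────
8│♜ ♞ ♝ · ♚ ♝ ♞ ♜│8
7│♟ · ♟ ♟ · ♟ ♟ ♟│7
6│· · · · ♟ · · ·│6
5│· ♟ · · · · ♛ ·│5
4│· · · · · · · ·│4
3│· ♙ · · · · · ·│3
2│♙ · ♙ ♙ ♙ ♙ ♙ ♙│2
1│♖ ♘ ♗ ♕ ♔ ♗ · ♖│1
  ─────────────────
  a b c d e f g h

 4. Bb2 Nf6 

  a b c d e f g h
  ─────────────────
8│♜ ♞ ♝ · ♚ ♝ · ♜│8
7│♟ · ♟ ♟ · ♟ ♟ ♟│7
6│· · · · ♟ ♞ · ·│6
5│· ♟ · · · · ♛ ·│5
4│· · · · · · · ·│4
3│· ♙ · · · · · ·│3
2│♙ ♗ ♙ ♙ ♙ ♙ ♙ ♙│2
1│♖ ♘ · ♕ ♔ ♗ · ♖│1
  ─────────────────
  a b c d e f g h



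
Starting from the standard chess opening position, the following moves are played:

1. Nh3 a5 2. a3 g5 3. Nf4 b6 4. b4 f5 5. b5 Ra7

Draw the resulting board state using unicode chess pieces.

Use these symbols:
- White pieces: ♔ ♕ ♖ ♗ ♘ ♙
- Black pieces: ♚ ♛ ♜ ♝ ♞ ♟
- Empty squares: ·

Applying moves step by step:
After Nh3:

♜ ♞ ♝ ♛ ♚ ♝ ♞ ♜
♟ ♟ ♟ ♟ ♟ ♟ ♟ ♟
· · · · · · · ·
· · · · · · · ·
· · · · · · · ·
· · · · · · · ♘
♙ ♙ ♙ ♙ ♙ ♙ ♙ ♙
♖ ♘ ♗ ♕ ♔ ♗ · ♖


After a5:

♜ ♞ ♝ ♛ ♚ ♝ ♞ ♜
· ♟ ♟ ♟ ♟ ♟ ♟ ♟
· · · · · · · ·
♟ · · · · · · ·
· · · · · · · ·
· · · · · · · ♘
♙ ♙ ♙ ♙ ♙ ♙ ♙ ♙
♖ ♘ ♗ ♕ ♔ ♗ · ♖


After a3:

♜ ♞ ♝ ♛ ♚ ♝ ♞ ♜
· ♟ ♟ ♟ ♟ ♟ ♟ ♟
· · · · · · · ·
♟ · · · · · · ·
· · · · · · · ·
♙ · · · · · · ♘
· ♙ ♙ ♙ ♙ ♙ ♙ ♙
♖ ♘ ♗ ♕ ♔ ♗ · ♖


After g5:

♜ ♞ ♝ ♛ ♚ ♝ ♞ ♜
· ♟ ♟ ♟ ♟ ♟ · ♟
· · · · · · · ·
♟ · · · · · ♟ ·
· · · · · · · ·
♙ · · · · · · ♘
· ♙ ♙ ♙ ♙ ♙ ♙ ♙
♖ ♘ ♗ ♕ ♔ ♗ · ♖


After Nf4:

♜ ♞ ♝ ♛ ♚ ♝ ♞ ♜
· ♟ ♟ ♟ ♟ ♟ · ♟
· · · · · · · ·
♟ · · · · · ♟ ·
· · · · · ♘ · ·
♙ · · · · · · ·
· ♙ ♙ ♙ ♙ ♙ ♙ ♙
♖ ♘ ♗ ♕ ♔ ♗ · ♖


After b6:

♜ ♞ ♝ ♛ ♚ ♝ ♞ ♜
· · ♟ ♟ ♟ ♟ · ♟
· ♟ · · · · · ·
♟ · · · · · ♟ ·
· · · · · ♘ · ·
♙ · · · · · · ·
· ♙ ♙ ♙ ♙ ♙ ♙ ♙
♖ ♘ ♗ ♕ ♔ ♗ · ♖


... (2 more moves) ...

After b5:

♜ ♞ ♝ ♛ ♚ ♝ ♞ ♜
· · ♟ ♟ ♟ · · ♟
· ♟ · · · · · ·
♟ ♙ · · · ♟ ♟ ·
· · · · · ♘ · ·
♙ · · · · · · ·
· · ♙ ♙ ♙ ♙ ♙ ♙
♖ ♘ ♗ ♕ ♔ ♗ · ♖


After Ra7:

· ♞ ♝ ♛ ♚ ♝ ♞ ♜
♜ · ♟ ♟ ♟ · · ♟
· ♟ · · · · · ·
♟ ♙ · · · ♟ ♟ ·
· · · · · ♘ · ·
♙ · · · · · · ·
· · ♙ ♙ ♙ ♙ ♙ ♙
♖ ♘ ♗ ♕ ♔ ♗ · ♖



  a b c d e f g h
  ─────────────────
8│· ♞ ♝ ♛ ♚ ♝ ♞ ♜│8
7│♜ · ♟ ♟ ♟ · · ♟│7
6│· ♟ · · · · · ·│6
5│♟ ♙ · · · ♟ ♟ ·│5
4│· · · · · ♘ · ·│4
3│♙ · · · · · · ·│3
2│· · ♙ ♙ ♙ ♙ ♙ ♙│2
1│♖ ♘ ♗ ♕ ♔ ♗ · ♖│1
  ─────────────────
  a b c d e f g h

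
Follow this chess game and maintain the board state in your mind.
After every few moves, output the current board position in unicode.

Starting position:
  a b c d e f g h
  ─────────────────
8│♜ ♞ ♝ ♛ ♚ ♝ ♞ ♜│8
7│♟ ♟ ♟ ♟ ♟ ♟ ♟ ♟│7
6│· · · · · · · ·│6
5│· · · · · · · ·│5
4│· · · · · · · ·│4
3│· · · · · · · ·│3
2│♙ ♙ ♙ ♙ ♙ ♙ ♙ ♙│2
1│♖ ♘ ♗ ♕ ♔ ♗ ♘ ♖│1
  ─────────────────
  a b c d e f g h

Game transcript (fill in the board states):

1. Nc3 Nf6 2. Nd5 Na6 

  a b c d e f g h
  ─────────────────
8│♜ · ♝ ♛ ♚ ♝ · ♜│8
7│♟ ♟ ♟ ♟ ♟ ♟ ♟ ♟│7
6│♞ · · · · ♞ · ·│6
5│· · · ♘ · · · ·│5
4│· · · · · · · ·│4
3│· · · · · · · ·│3
2│♙ ♙ ♙ ♙ ♙ ♙ ♙ ♙│2
1│♖ · ♗ ♕ ♔ ♗ ♘ ♖│1
  ─────────────────
  a b c d e f g h

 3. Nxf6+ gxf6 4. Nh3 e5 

  a b c d e f g h
  ─────────────────
8│♜ · ♝ ♛ ♚ ♝ · ♜│8
7│♟ ♟ ♟ ♟ · ♟ · ♟│7
6│♞ · · · · ♟ · ·│6
5│· · · · ♟ · · ·│5
4│· · · · · · · ·│4
3│· · · · · · · ♘│3
2│♙ ♙ ♙ ♙ ♙ ♙ ♙ ♙│2
1│♖ · ♗ ♕ ♔ ♗ · ♖│1
  ─────────────────
  a b c d e f g h

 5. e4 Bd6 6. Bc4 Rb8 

  a b c d e f g h
  ─────────────────
8│· ♜ ♝ ♛ ♚ · · ♜│8
7│♟ ♟ ♟ ♟ · ♟ · ♟│7
6│♞ · · ♝ · ♟ · ·│6
5│· · · · ♟ · · ·│5
4│· · ♗ · ♙ · · ·│4
3│· · · · · · · ♘│3
2│♙ ♙ ♙ ♙ · ♙ ♙ ♙│2
1│♖ · ♗ ♕ ♔ · · ♖│1
  ─────────────────
  a b c d e f g h



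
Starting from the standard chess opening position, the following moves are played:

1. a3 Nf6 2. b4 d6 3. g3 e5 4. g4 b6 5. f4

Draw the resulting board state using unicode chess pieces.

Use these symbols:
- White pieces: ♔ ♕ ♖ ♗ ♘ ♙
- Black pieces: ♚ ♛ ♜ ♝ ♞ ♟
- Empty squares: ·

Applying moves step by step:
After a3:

♜ ♞ ♝ ♛ ♚ ♝ ♞ ♜
♟ ♟ ♟ ♟ ♟ ♟ ♟ ♟
· · · · · · · ·
· · · · · · · ·
· · · · · · · ·
♙ · · · · · · ·
· ♙ ♙ ♙ ♙ ♙ ♙ ♙
♖ ♘ ♗ ♕ ♔ ♗ ♘ ♖


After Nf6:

♜ ♞ ♝ ♛ ♚ ♝ · ♜
♟ ♟ ♟ ♟ ♟ ♟ ♟ ♟
· · · · · ♞ · ·
· · · · · · · ·
· · · · · · · ·
♙ · · · · · · ·
· ♙ ♙ ♙ ♙ ♙ ♙ ♙
♖ ♘ ♗ ♕ ♔ ♗ ♘ ♖


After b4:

♜ ♞ ♝ ♛ ♚ ♝ · ♜
♟ ♟ ♟ ♟ ♟ ♟ ♟ ♟
· · · · · ♞ · ·
· · · · · · · ·
· ♙ · · · · · ·
♙ · · · · · · ·
· · ♙ ♙ ♙ ♙ ♙ ♙
♖ ♘ ♗ ♕ ♔ ♗ ♘ ♖


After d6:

♜ ♞ ♝ ♛ ♚ ♝ · ♜
♟ ♟ ♟ · ♟ ♟ ♟ ♟
· · · ♟ · ♞ · ·
· · · · · · · ·
· ♙ · · · · · ·
♙ · · · · · · ·
· · ♙ ♙ ♙ ♙ ♙ ♙
♖ ♘ ♗ ♕ ♔ ♗ ♘ ♖


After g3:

♜ ♞ ♝ ♛ ♚ ♝ · ♜
♟ ♟ ♟ · ♟ ♟ ♟ ♟
· · · ♟ · ♞ · ·
· · · · · · · ·
· ♙ · · · · · ·
♙ · · · · · ♙ ·
· · ♙ ♙ ♙ ♙ · ♙
♖ ♘ ♗ ♕ ♔ ♗ ♘ ♖


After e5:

♜ ♞ ♝ ♛ ♚ ♝ · ♜
♟ ♟ ♟ · · ♟ ♟ ♟
· · · ♟ · ♞ · ·
· · · · ♟ · · ·
· ♙ · · · · · ·
♙ · · · · · ♙ ·
· · ♙ ♙ ♙ ♙ · ♙
♖ ♘ ♗ ♕ ♔ ♗ ♘ ♖


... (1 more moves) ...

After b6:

♜ ♞ ♝ ♛ ♚ ♝ · ♜
♟ · ♟ · · ♟ ♟ ♟
· ♟ · ♟ · ♞ · ·
· · · · ♟ · · ·
· ♙ · · · · ♙ ·
♙ · · · · · · ·
· · ♙ ♙ ♙ ♙ · ♙
♖ ♘ ♗ ♕ ♔ ♗ ♘ ♖


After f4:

♜ ♞ ♝ ♛ ♚ ♝ · ♜
♟ · ♟ · · ♟ ♟ ♟
· ♟ · ♟ · ♞ · ·
· · · · ♟ · · ·
· ♙ · · · ♙ ♙ ·
♙ · · · · · · ·
· · ♙ ♙ ♙ · · ♙
♖ ♘ ♗ ♕ ♔ ♗ ♘ ♖



  a b c d e f g h
  ─────────────────
8│♜ ♞ ♝ ♛ ♚ ♝ · ♜│8
7│♟ · ♟ · · ♟ ♟ ♟│7
6│· ♟ · ♟ · ♞ · ·│6
5│· · · · ♟ · · ·│5
4│· ♙ · · · ♙ ♙ ·│4
3│♙ · · · · · · ·│3
2│· · ♙ ♙ ♙ · · ♙│2
1│♖ ♘ ♗ ♕ ♔ ♗ ♘ ♖│1
  ─────────────────
  a b c d e f g h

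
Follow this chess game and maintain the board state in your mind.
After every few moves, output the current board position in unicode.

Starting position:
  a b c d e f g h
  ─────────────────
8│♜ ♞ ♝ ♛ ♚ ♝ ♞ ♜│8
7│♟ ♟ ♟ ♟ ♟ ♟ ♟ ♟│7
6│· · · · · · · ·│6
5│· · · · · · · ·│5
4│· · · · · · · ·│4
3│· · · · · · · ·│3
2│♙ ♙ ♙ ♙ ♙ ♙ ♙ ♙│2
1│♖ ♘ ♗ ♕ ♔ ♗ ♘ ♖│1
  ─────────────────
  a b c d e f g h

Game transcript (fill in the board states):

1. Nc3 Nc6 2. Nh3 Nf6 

  a b c d e f g h
  ─────────────────
8│♜ · ♝ ♛ ♚ ♝ · ♜│8
7│♟ ♟ ♟ ♟ ♟ ♟ ♟ ♟│7
6│· · ♞ · · ♞ · ·│6
5│· · · · · · · ·│5
4│· · · · · · · ·│4
3│· · ♘ · · · · ♘│3
2│♙ ♙ ♙ ♙ ♙ ♙ ♙ ♙│2
1│♖ · ♗ ♕ ♔ ♗ · ♖│1
  ─────────────────
  a b c d e f g h

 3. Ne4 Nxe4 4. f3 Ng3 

  a b c d e f g h
  ─────────────────
8│♜ · ♝ ♛ ♚ ♝ · ♜│8
7│♟ ♟ ♟ ♟ ♟ ♟ ♟ ♟│7
6│· · ♞ · · · · ·│6
5│· · · · · · · ·│5
4│· · · · · · · ·│4
3│· · · · · ♙ ♞ ♘│3
2│♙ ♙ ♙ ♙ ♙ · ♙ ♙│2
1│♖ · ♗ ♕ ♔ ♗ · ♖│1
  ─────────────────
  a b c d e f g h

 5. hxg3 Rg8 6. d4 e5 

  a b c d e f g h
  ─────────────────
8│♜ · ♝ ♛ ♚ ♝ ♜ ·│8
7│♟ ♟ ♟ ♟ · ♟ ♟ ♟│7
6│· · ♞ · · · · ·│6
5│· · · · ♟ · · ·│5
4│· · · ♙ · · · ·│4
3│· · · · · ♙ ♙ ♘│3
2│♙ ♙ ♙ · ♙ · ♙ ·│2
1│♖ · ♗ ♕ ♔ ♗ · ♖│1
  ─────────────────
  a b c d e f g h

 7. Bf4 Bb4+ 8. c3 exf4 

  a b c d e f g h
  ─────────────────
8│♜ · ♝ ♛ ♚ · ♜ ·│8
7│♟ ♟ ♟ ♟ · ♟ ♟ ♟│7
6│· · ♞ · · · · ·│6
5│· · · · · · · ·│5
4│· ♝ · ♙ · ♟ · ·│4
3│· · ♙ · · ♙ ♙ ♘│3
2│♙ ♙ · · ♙ · ♙ ·│2
1│♖ · · ♕ ♔ ♗ · ♖│1
  ─────────────────
  a b c d e f g h

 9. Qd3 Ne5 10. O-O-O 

  a b c d e f g h
  ─────────────────
8│♜ · ♝ ♛ ♚ · ♜ ·│8
7│♟ ♟ ♟ ♟ · ♟ ♟ ♟│7
6│· · · · · · · ·│6
5│· · · · ♞ · · ·│5
4│· ♝ · ♙ · ♟ · ·│4
3│· · ♙ ♕ · ♙ ♙ ♘│3
2│♙ ♙ · · ♙ · ♙ ·│2
1│· · ♔ ♖ · ♗ · ♖│1
  ─────────────────
  a b c d e f g h


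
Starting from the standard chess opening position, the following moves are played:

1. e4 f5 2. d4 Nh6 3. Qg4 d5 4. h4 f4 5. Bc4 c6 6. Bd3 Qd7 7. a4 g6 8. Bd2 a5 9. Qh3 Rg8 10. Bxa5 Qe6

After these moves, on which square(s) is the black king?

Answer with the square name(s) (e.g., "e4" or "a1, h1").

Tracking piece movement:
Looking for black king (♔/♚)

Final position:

  a b c d e f g h
  ─────────────────
8│♜ ♞ ♝ · ♚ ♝ ♜ ·│8
7│· ♟ · · ♟ · · ♟│7
6│· · ♟ · ♛ · ♟ ♞│6
5│♗ · · ♟ · · · ·│5
4│♙ · · ♙ ♙ ♟ · ♙│4
3│· · · ♗ · · · ♕│3
2│· ♙ ♙ · · ♙ ♙ ·│2
1│♖ ♘ · · ♔ · ♘ ♖│1
  ─────────────────
  a b c d e f g h


e8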